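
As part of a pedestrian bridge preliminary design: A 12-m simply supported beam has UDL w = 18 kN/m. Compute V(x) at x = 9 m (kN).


R_A = w * L / 2 = 18 * 12 / 2 = 108.0 kN
V(x) = R_A - w * x = 108.0 - 18 * 9
= -54.0 kN

-54.0 kN


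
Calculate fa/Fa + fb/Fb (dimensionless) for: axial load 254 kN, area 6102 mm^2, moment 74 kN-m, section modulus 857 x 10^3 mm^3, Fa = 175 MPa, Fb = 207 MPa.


f_a = P / A = 254000.0 / 6102 = 41.6257 MPa
f_b = M / S = 74000000.0 / 857000.0 = 86.3477 MPa
Ratio = f_a / Fa + f_b / Fb
= 41.6257 / 175 + 86.3477 / 207
= 0.655 (dimensionless)

0.655 (dimensionless)


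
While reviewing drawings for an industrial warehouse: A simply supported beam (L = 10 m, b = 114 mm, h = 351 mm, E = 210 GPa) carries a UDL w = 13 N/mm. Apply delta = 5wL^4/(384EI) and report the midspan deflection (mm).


I = 114 * 351^3 / 12 = 410813734.5 mm^4
L = 10000.0 mm, w = 13 N/mm, E = 210000.0 MPa
delta = 5 * w * L^4 / (384 * E * I)
= 5 * 13 * 10000.0^4 / (384 * 210000.0 * 410813734.5)
= 19.6209 mm

19.6209 mm


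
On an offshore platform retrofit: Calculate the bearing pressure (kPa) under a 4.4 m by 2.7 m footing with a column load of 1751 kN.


A = 4.4 * 2.7 = 11.88 m^2
q = P / A = 1751 / 11.88
= 147.3906 kPa

147.3906 kPa


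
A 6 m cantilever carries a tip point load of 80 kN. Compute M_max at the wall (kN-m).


For a cantilever with a point load at the free end:
M_max = P * L = 80 * 6 = 480 kN-m

480 kN-m


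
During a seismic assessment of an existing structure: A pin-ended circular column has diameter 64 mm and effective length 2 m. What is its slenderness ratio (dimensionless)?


Radius of gyration r = d / 4 = 64 / 4 = 16.0 mm
L_eff = 2000.0 mm
Slenderness ratio = L / r = 2000.0 / 16.0 = 125.0 (dimensionless)

125.0 (dimensionless)


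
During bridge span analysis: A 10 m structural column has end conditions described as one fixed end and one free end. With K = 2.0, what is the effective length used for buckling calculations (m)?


L_eff = K * L
= 2.0 * 10
= 20.0 m

20.0 m


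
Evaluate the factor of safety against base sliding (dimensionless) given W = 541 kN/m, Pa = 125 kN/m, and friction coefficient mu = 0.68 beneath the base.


Resisting force = mu * W = 0.68 * 541 = 367.88 kN/m
FOS = Resisting / Driving = 367.88 / 125
= 2.943 (dimensionless)

2.943 (dimensionless)


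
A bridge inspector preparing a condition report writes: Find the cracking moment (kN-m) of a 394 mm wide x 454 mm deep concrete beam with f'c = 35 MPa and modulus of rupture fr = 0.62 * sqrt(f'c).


fr = 0.62 * sqrt(35) = 0.62 * 5.9161 = 3.668 MPa
I = 394 * 454^3 / 12 = 3072433801.33 mm^4
y_t = 227.0 mm
M_cr = fr * I / y_t = 3.668 * 3072433801.33 / 227.0 N-mm
= 49.6458 kN-m

49.6458 kN-m


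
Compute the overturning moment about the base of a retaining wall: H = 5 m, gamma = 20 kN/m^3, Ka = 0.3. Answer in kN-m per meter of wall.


Pa = 0.5 * Ka * gamma * H^2
= 0.5 * 0.3 * 20 * 5^2
= 75.0 kN/m
Arm = H / 3 = 5 / 3 = 1.6667 m
Mo = Pa * arm = Pa * H / 3 = 75.0 * 5 / 3 = 125.0 kN-m/m

125.0 kN-m/m


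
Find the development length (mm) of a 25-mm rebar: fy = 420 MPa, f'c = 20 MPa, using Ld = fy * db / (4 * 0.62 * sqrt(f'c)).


Ld = (fy * db) / (4 * 0.62 * sqrt(f'c))
= (420 * 25) / (4 * 0.62 * sqrt(20))
= 10500 / 11.0909
= 946.72 mm

946.72 mm


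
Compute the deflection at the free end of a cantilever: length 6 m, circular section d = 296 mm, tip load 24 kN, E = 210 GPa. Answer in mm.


I = pi * d^4 / 64 = pi * 296^4 / 64 = 376822427.47 mm^4
L = 6000.0 mm, P = 24000.0 N, E = 210000.0 MPa
delta = P * L^3 / (3 * E * I)
= 24000.0 * 6000.0^3 / (3 * 210000.0 * 376822427.47)
= 21.8367 mm

21.8367 mm


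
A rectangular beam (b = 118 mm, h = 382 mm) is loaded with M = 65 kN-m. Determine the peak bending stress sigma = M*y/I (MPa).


I = b * h^3 / 12 = 118 * 382^3 / 12 = 548139185.33 mm^4
y = h / 2 = 382 / 2 = 191.0 mm
M = 65 kN-m = 65000000.0 N-mm
sigma = M * y / I = 65000000.0 * 191.0 / 548139185.33
= 22.65 MPa

22.65 MPa


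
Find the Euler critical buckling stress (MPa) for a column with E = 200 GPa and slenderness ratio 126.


sigma_cr = pi^2 * E / lambda^2
= 9.8696 * 200000.0 / 126^2
= 9.8696 * 200000.0 / 15876
= 124.3336 MPa

124.3336 MPa


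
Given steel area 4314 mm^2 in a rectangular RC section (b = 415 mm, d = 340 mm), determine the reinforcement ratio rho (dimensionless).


rho = As / (b * d)
= 4314 / (415 * 340)
= 4314 / 141100
= 0.030574 (dimensionless)

0.030574 (dimensionless)


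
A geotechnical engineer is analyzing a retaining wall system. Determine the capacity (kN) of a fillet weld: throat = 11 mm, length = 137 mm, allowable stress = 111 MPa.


Strength = throat * length * allowable stress
= 11 * 137 * 111 N
= 167277 N
= 167.28 kN

167.28 kN


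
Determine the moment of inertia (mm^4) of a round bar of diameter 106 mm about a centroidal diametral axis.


r = d / 2 = 106 / 2 = 53.0 mm
I = pi * r^4 / 4 = pi * 53.0^4 / 4
= 6197169.29 mm^4

6197169.29 mm^4


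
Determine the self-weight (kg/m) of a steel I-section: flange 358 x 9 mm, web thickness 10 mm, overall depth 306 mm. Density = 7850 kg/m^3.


A_flanges = 2 * 358 * 9 = 6444 mm^2
A_web = (306 - 2 * 9) * 10 = 2880 mm^2
A_total = 6444 + 2880 = 9324 mm^2 = 0.009324 m^2
Weight = rho * A = 7850 * 0.009324 = 73.1934 kg/m

73.1934 kg/m


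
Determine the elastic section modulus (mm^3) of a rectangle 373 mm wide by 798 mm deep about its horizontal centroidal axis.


S = b * h^2 / 6
= 373 * 798^2 / 6
= 373 * 636804 / 6
= 39587982.0 mm^3

39587982.0 mm^3


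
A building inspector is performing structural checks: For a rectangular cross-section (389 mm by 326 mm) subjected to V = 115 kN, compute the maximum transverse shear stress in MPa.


A = b * h = 389 * 326 = 126814 mm^2
V = 115 kN = 115000.0 N
tau_max = 1.5 * V / A = 1.5 * 115000.0 / 126814
= 1.3603 MPa

1.3603 MPa


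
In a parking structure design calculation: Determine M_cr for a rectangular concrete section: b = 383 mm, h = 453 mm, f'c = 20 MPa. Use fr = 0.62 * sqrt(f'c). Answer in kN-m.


fr = 0.62 * sqrt(20) = 0.62 * 4.4721 = 2.7727 MPa
I = 383 * 453^3 / 12 = 2966963024.25 mm^4
y_t = 226.5 mm
M_cr = fr * I / y_t = 2.7727 * 2966963024.25 / 226.5 N-mm
= 36.3204 kN-m

36.3204 kN-m


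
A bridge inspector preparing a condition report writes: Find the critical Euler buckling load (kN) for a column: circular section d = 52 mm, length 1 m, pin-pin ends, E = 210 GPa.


I = pi * d^4 / 64 = 358908.11 mm^4
L = 1000.0 mm
P_cr = pi^2 * E * I / L^2
= 9.8696 * 210000.0 * 358908.11 / 1000.0^2
= 743879.03 N = 743.879 kN

743.879 kN


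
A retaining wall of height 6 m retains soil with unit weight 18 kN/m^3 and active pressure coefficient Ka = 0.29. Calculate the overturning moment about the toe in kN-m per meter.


Pa = 0.5 * Ka * gamma * H^2
= 0.5 * 0.29 * 18 * 6^2
= 93.96 kN/m
Arm = H / 3 = 6 / 3 = 2.0 m
Mo = Pa * arm = Pa * H / 3 = 93.96 * 6 / 3 = 187.92 kN-m/m

187.92 kN-m/m


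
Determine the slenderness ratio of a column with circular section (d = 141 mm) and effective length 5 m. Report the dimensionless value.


Radius of gyration r = d / 4 = 141 / 4 = 35.25 mm
L_eff = 5000.0 mm
Slenderness ratio = L / r = 5000.0 / 35.25 = 141.84 (dimensionless)

141.84 (dimensionless)


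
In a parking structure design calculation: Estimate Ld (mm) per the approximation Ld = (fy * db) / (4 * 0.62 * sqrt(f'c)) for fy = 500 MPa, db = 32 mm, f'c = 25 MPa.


Ld = (fy * db) / (4 * 0.62 * sqrt(f'c))
= (500 * 32) / (4 * 0.62 * sqrt(25))
= 16000 / 12.4
= 1290.32 mm

1290.32 mm


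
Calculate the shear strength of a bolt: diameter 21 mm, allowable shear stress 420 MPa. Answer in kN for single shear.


A = pi * d^2 / 4 = pi * 21^2 / 4 = 346.3606 mm^2
V = f_v * A / 1000 = 420 * 346.3606 / 1000
= 145.4714 kN

145.4714 kN


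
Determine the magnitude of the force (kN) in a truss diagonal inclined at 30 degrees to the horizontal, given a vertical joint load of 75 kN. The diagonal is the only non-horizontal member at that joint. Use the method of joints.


At the joint, only the diagonal has a vertical component, so vertical equilibrium gives:
F * sin(30) = 75
F = 75 / sin(30)
= 75 / 0.5
= 150.0 kN

150.0 kN


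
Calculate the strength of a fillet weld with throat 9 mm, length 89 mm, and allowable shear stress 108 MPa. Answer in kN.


Strength = throat * length * allowable stress
= 9 * 89 * 108 N
= 86508 N
= 86.51 kN

86.51 kN


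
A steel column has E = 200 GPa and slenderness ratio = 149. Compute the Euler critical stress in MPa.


sigma_cr = pi^2 * E / lambda^2
= 9.8696 * 200000.0 / 149^2
= 9.8696 * 200000.0 / 22201
= 88.9113 MPa

88.9113 MPa


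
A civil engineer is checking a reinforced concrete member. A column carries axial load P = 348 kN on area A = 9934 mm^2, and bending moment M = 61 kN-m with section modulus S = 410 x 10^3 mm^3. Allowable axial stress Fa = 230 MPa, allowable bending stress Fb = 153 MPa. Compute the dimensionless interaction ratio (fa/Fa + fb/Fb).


f_a = P / A = 348000.0 / 9934 = 35.0312 MPa
f_b = M / S = 61000000.0 / 410000.0 = 148.7805 MPa
Ratio = f_a / Fa + f_b / Fb
= 35.0312 / 230 + 148.7805 / 153
= 1.1247 (dimensionless)

1.1247 (dimensionless)


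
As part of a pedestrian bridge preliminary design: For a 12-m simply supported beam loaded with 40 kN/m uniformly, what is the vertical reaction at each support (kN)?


Total load = w * L = 40 * 12 = 480 kN
By symmetry, each reaction R = total / 2 = 480 / 2 = 240.0 kN

240.0 kN


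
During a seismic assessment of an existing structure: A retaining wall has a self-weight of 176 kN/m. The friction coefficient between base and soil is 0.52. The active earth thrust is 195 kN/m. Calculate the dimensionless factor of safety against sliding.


Resisting force = mu * W = 0.52 * 176 = 91.52 kN/m
FOS = Resisting / Driving = 91.52 / 195
= 0.4693 (dimensionless)

0.4693 (dimensionless)


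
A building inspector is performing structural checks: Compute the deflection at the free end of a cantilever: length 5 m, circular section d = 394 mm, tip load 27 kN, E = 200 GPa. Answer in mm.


I = pi * d^4 / 64 = pi * 394^4 / 64 = 1182918396.8 mm^4
L = 5000.0 mm, P = 27000.0 N, E = 200000.0 MPa
delta = P * L^3 / (3 * E * I)
= 27000.0 * 5000.0^3 / (3 * 200000.0 * 1182918396.8)
= 4.7552 mm

4.7552 mm


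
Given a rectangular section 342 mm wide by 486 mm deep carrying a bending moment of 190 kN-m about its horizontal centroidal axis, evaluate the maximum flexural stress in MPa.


I = b * h^3 / 12 = 342 * 486^3 / 12 = 3271550796.0 mm^4
y = h / 2 = 486 / 2 = 243.0 mm
M = 190 kN-m = 190000000.0 N-mm
sigma = M * y / I = 190000000.0 * 243.0 / 3271550796.0
= 14.11 MPa

14.11 MPa


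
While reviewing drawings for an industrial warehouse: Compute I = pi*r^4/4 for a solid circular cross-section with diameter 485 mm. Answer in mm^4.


r = d / 2 = 485 / 2 = 242.5 mm
I = pi * r^4 / 4 = pi * 242.5^4 / 4
= 2716044324.39 mm^4

2716044324.39 mm^4


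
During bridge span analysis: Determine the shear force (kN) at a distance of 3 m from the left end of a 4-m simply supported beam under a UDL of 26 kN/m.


R_A = w * L / 2 = 26 * 4 / 2 = 52.0 kN
V(x) = R_A - w * x = 52.0 - 26 * 3
= -26.0 kN

-26.0 kN


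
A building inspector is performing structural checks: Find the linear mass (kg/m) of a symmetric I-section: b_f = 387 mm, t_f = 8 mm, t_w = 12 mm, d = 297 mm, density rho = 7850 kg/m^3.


A_flanges = 2 * 387 * 8 = 6192 mm^2
A_web = (297 - 2 * 8) * 12 = 3372 mm^2
A_total = 6192 + 3372 = 9564 mm^2 = 0.009564 m^2
Weight = rho * A = 7850 * 0.009564 = 75.0774 kg/m

75.0774 kg/m


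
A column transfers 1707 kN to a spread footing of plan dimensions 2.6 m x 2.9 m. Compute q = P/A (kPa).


A = 2.6 * 2.9 = 7.54 m^2
q = P / A = 1707 / 7.54
= 226.3926 kPa

226.3926 kPa


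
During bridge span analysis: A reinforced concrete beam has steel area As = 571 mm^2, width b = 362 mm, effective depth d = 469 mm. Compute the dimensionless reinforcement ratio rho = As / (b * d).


rho = As / (b * d)
= 571 / (362 * 469)
= 571 / 169778
= 0.003363 (dimensionless)

0.003363 (dimensionless)


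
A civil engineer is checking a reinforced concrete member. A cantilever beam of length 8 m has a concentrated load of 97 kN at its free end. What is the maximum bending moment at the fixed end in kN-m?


For a cantilever with a point load at the free end:
M_max = P * L = 97 * 8 = 776 kN-m

776 kN-m


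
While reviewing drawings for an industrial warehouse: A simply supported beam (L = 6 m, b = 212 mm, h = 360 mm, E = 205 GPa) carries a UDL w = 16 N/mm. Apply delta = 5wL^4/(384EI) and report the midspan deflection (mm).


I = 212 * 360^3 / 12 = 824256000.0 mm^4
L = 6000.0 mm, w = 16 N/mm, E = 205000.0 MPa
delta = 5 * w * L^4 / (384 * E * I)
= 5 * 16 * 6000.0^4 / (384 * 205000.0 * 824256000.0)
= 1.5979 mm

1.5979 mm


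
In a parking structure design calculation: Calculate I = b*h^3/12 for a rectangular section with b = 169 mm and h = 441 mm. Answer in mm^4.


I = b * h^3 / 12
= 169 * 441^3 / 12
= 169 * 85766121 / 12
= 1207872870.75 mm^4

1207872870.75 mm^4


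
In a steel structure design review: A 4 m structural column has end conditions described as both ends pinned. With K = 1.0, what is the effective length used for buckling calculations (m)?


L_eff = K * L
= 1.0 * 4
= 4.0 m

4.0 m


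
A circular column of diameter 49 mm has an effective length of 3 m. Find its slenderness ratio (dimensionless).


Radius of gyration r = d / 4 = 49 / 4 = 12.25 mm
L_eff = 3000.0 mm
Slenderness ratio = L / r = 3000.0 / 12.25 = 244.9 (dimensionless)

244.9 (dimensionless)


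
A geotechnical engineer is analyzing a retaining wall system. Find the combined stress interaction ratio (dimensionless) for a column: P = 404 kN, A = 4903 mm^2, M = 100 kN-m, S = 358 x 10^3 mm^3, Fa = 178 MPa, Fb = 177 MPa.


f_a = P / A = 404000.0 / 4903 = 82.3985 MPa
f_b = M / S = 100000000.0 / 358000.0 = 279.3296 MPa
Ratio = f_a / Fa + f_b / Fb
= 82.3985 / 178 + 279.3296 / 177
= 2.041 (dimensionless)

2.041 (dimensionless)


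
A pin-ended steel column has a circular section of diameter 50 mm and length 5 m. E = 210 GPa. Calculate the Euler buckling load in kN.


I = pi * d^4 / 64 = 306796.16 mm^4
L = 5000.0 mm
P_cr = pi^2 * E * I / L^2
= 9.8696 * 210000.0 * 306796.16 / 5000.0^2
= 25434.84 N = 25.4348 kN

25.4348 kN


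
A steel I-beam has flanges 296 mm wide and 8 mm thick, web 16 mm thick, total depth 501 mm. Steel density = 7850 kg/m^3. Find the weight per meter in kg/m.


A_flanges = 2 * 296 * 8 = 4736 mm^2
A_web = (501 - 2 * 8) * 16 = 7760 mm^2
A_total = 4736 + 7760 = 12496 mm^2 = 0.012496 m^2
Weight = rho * A = 7850 * 0.012496 = 98.0936 kg/m

98.0936 kg/m


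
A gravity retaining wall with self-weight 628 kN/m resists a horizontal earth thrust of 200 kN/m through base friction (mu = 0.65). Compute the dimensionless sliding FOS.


Resisting force = mu * W = 0.65 * 628 = 408.2 kN/m
FOS = Resisting / Driving = 408.2 / 200
= 2.041 (dimensionless)

2.041 (dimensionless)


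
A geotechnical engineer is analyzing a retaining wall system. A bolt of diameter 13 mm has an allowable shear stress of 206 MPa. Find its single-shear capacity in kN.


A = pi * d^2 / 4 = pi * 13^2 / 4 = 132.7323 mm^2
V = f_v * A / 1000 = 206 * 132.7323 / 1000
= 27.3429 kN

27.3429 kN


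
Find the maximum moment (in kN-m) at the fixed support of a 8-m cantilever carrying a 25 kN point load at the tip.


For a cantilever with a point load at the free end:
M_max = P * L = 25 * 8 = 200 kN-m

200 kN-m


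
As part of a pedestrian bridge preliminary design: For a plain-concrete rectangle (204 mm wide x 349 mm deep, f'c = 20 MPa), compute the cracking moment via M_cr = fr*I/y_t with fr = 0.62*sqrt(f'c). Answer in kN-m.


fr = 0.62 * sqrt(20) = 0.62 * 4.4721 = 2.7727 MPa
I = 204 * 349^3 / 12 = 722645333.0 mm^4
y_t = 174.5 mm
M_cr = fr * I / y_t = 2.7727 * 722645333.0 / 174.5 N-mm
= 11.4825 kN-m

11.4825 kN-m


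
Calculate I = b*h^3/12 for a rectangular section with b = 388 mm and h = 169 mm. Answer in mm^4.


I = b * h^3 / 12
= 388 * 169^3 / 12
= 388 * 4826809 / 12
= 156066824.33 mm^4

156066824.33 mm^4


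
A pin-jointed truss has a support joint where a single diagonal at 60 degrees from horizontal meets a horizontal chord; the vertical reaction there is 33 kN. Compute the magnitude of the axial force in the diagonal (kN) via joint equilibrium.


At the joint, only the diagonal has a vertical component, so vertical equilibrium gives:
F * sin(60) = 33
F = 33 / sin(60)
= 33 / 0.866025
= 38.11 kN

38.11 kN


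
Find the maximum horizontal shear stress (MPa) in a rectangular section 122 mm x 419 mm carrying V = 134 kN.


A = b * h = 122 * 419 = 51118 mm^2
V = 134 kN = 134000.0 N
tau_max = 1.5 * V / A = 1.5 * 134000.0 / 51118
= 3.9321 MPa

3.9321 MPa


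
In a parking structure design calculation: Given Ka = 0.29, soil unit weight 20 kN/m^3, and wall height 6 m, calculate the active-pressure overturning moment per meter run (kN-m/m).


Pa = 0.5 * Ka * gamma * H^2
= 0.5 * 0.29 * 20 * 6^2
= 104.4 kN/m
Arm = H / 3 = 6 / 3 = 2.0 m
Mo = Pa * arm = Pa * H / 3 = 104.4 * 6 / 3 = 208.8 kN-m/m

208.8 kN-m/m


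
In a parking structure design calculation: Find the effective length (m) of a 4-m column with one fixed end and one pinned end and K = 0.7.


L_eff = K * L
= 0.7 * 4
= 2.8 m

2.8 m


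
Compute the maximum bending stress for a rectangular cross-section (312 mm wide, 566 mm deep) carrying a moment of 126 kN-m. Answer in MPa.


I = b * h^3 / 12 = 312 * 566^3 / 12 = 4714358896.0 mm^4
y = h / 2 = 566 / 2 = 283.0 mm
M = 126 kN-m = 126000000.0 N-mm
sigma = M * y / I = 126000000.0 * 283.0 / 4714358896.0
= 7.56 MPa

7.56 MPa


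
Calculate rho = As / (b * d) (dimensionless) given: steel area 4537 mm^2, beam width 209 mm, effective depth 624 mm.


rho = As / (b * d)
= 4537 / (209 * 624)
= 4537 / 130416
= 0.034789 (dimensionless)

0.034789 (dimensionless)


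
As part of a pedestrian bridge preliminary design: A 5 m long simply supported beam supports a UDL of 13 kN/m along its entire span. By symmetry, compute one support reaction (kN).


Total load = w * L = 13 * 5 = 65 kN
By symmetry, each reaction R = total / 2 = 65 / 2 = 32.5 kN

32.5 kN


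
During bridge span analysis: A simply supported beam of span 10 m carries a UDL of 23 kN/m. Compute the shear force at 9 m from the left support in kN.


R_A = w * L / 2 = 23 * 10 / 2 = 115.0 kN
V(x) = R_A - w * x = 115.0 - 23 * 9
= -92.0 kN

-92.0 kN


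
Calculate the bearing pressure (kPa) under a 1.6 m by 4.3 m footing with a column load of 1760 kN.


A = 1.6 * 4.3 = 6.88 m^2
q = P / A = 1760 / 6.88
= 255.814 kPa

255.814 kPa


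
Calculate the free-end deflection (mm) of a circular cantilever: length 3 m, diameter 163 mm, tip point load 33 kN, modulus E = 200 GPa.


I = pi * d^4 / 64 = pi * 163^4 / 64 = 34651362.54 mm^4
L = 3000.0 mm, P = 33000.0 N, E = 200000.0 MPa
delta = P * L^3 / (3 * E * I)
= 33000.0 * 3000.0^3 / (3 * 200000.0 * 34651362.54)
= 42.8555 mm

42.8555 mm


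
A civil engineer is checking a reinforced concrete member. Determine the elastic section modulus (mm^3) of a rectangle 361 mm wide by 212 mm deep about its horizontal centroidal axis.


S = b * h^2 / 6
= 361 * 212^2 / 6
= 361 * 44944 / 6
= 2704130.67 mm^3

2704130.67 mm^3


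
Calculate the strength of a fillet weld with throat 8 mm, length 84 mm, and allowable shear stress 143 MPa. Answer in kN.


Strength = throat * length * allowable stress
= 8 * 84 * 143 N
= 96096 N
= 96.1 kN

96.1 kN


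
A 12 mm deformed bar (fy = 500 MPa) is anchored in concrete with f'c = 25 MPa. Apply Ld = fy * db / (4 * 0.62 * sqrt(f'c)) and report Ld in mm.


Ld = (fy * db) / (4 * 0.62 * sqrt(f'c))
= (500 * 12) / (4 * 0.62 * sqrt(25))
= 6000 / 12.4
= 483.87 mm

483.87 mm


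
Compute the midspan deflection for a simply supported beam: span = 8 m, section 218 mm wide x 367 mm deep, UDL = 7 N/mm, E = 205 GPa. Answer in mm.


I = 218 * 367^3 / 12 = 897994011.17 mm^4
L = 8000.0 mm, w = 7 N/mm, E = 205000.0 MPa
delta = 5 * w * L^4 / (384 * E * I)
= 5 * 7 * 8000.0^4 / (384 * 205000.0 * 897994011.17)
= 2.028 mm

2.028 mm


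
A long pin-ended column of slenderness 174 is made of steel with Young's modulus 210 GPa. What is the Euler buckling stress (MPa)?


sigma_cr = pi^2 * E / lambda^2
= 9.8696 * 210000.0 / 174^2
= 9.8696 * 210000.0 / 30276
= 68.4574 MPa

68.4574 MPa


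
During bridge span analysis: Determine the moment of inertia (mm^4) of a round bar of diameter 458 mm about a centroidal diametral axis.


r = d / 2 = 458 / 2 = 229.0 mm
I = pi * r^4 / 4 = pi * 229.0^4 / 4
= 2159890880.21 mm^4

2159890880.21 mm^4


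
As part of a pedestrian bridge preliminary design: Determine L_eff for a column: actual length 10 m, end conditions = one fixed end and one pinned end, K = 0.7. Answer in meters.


L_eff = K * L
= 0.7 * 10
= 7.0 m

7.0 m


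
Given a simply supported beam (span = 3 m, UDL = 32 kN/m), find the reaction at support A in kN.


Total load = w * L = 32 * 3 = 96 kN
By symmetry, each reaction R = total / 2 = 96 / 2 = 48.0 kN

48.0 kN


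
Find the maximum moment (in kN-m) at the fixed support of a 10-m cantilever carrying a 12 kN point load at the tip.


For a cantilever with a point load at the free end:
M_max = P * L = 12 * 10 = 120 kN-m

120 kN-m


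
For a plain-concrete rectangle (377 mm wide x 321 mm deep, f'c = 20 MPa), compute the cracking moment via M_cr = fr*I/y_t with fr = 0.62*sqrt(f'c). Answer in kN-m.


fr = 0.62 * sqrt(20) = 0.62 * 4.4721 = 2.7727 MPa
I = 377 * 321^3 / 12 = 1039142724.75 mm^4
y_t = 160.5 mm
M_cr = fr * I / y_t = 2.7727 * 1039142724.75 / 160.5 N-mm
= 17.9518 kN-m

17.9518 kN-m


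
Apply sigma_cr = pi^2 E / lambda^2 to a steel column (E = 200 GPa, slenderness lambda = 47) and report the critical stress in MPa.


sigma_cr = pi^2 * E / lambda^2
= 9.8696 * 200000.0 / 47^2
= 9.8696 * 200000.0 / 2209
= 893.5812 MPa

893.5812 MPa


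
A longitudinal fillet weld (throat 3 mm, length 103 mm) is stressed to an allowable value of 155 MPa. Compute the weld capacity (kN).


Strength = throat * length * allowable stress
= 3 * 103 * 155 N
= 47895 N
= 47.9 kN

47.9 kN


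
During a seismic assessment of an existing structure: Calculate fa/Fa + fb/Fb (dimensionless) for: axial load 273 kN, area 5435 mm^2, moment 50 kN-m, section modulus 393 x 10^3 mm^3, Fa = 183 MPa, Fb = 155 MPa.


f_a = P / A = 273000.0 / 5435 = 50.23 MPa
f_b = M / S = 50000000.0 / 393000.0 = 127.2265 MPa
Ratio = f_a / Fa + f_b / Fb
= 50.23 / 183 + 127.2265 / 155
= 1.0953 (dimensionless)

1.0953 (dimensionless)


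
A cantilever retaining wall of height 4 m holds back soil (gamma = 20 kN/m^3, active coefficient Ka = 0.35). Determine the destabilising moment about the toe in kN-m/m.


Pa = 0.5 * Ka * gamma * H^2
= 0.5 * 0.35 * 20 * 4^2
= 56.0 kN/m
Arm = H / 3 = 4 / 3 = 1.3333 m
Mo = Pa * arm = Pa * H / 3 = 56.0 * 4 / 3 = 74.6667 kN-m/m

74.6667 kN-m/m


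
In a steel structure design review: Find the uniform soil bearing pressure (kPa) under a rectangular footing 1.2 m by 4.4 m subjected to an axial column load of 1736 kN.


A = 1.2 * 4.4 = 5.28 m^2
q = P / A = 1736 / 5.28
= 328.7879 kPa

328.7879 kPa


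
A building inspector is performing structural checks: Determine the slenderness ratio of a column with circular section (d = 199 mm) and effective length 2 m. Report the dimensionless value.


Radius of gyration r = d / 4 = 199 / 4 = 49.75 mm
L_eff = 2000.0 mm
Slenderness ratio = L / r = 2000.0 / 49.75 = 40.2 (dimensionless)

40.2 (dimensionless)


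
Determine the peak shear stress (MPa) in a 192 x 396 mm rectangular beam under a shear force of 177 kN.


A = b * h = 192 * 396 = 76032 mm^2
V = 177 kN = 177000.0 N
tau_max = 1.5 * V / A = 1.5 * 177000.0 / 76032
= 3.492 MPa

3.492 MPa


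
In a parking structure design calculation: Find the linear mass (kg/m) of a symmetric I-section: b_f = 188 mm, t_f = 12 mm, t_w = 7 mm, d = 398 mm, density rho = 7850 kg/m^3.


A_flanges = 2 * 188 * 12 = 4512 mm^2
A_web = (398 - 2 * 12) * 7 = 2618 mm^2
A_total = 4512 + 2618 = 7130 mm^2 = 0.007130 m^2
Weight = rho * A = 7850 * 0.007130 = 55.9705 kg/m

55.9705 kg/m


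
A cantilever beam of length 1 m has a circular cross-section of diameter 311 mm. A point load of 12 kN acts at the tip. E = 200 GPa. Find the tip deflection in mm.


I = pi * d^4 / 64 = pi * 311^4 / 64 = 459210124.66 mm^4
L = 1000.0 mm, P = 12000.0 N, E = 200000.0 MPa
delta = P * L^3 / (3 * E * I)
= 12000.0 * 1000.0^3 / (3 * 200000.0 * 459210124.66)
= 0.0436 mm

0.0436 mm


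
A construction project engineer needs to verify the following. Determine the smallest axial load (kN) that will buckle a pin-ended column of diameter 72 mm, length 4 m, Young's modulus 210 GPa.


I = pi * d^4 / 64 = 1319167.32 mm^4
L = 4000.0 mm
P_cr = pi^2 * E * I / L^2
= 9.8696 * 210000.0 * 1319167.32 / 4000.0^2
= 170883.03 N = 170.883 kN

170.883 kN


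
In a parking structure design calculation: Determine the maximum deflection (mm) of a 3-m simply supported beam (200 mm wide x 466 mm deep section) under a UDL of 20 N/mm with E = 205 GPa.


I = 200 * 466^3 / 12 = 1686578266.67 mm^4
L = 3000.0 mm, w = 20 N/mm, E = 205000.0 MPa
delta = 5 * w * L^4 / (384 * E * I)
= 5 * 20 * 3000.0^4 / (384 * 205000.0 * 1686578266.67)
= 0.061 mm

0.061 mm


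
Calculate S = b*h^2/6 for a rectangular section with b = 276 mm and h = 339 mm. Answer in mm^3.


S = b * h^2 / 6
= 276 * 339^2 / 6
= 276 * 114921 / 6
= 5286366.0 mm^3

5286366.0 mm^3


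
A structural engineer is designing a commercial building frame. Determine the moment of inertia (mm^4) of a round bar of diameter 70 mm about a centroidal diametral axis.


r = d / 2 = 70 / 2 = 35.0 mm
I = pi * r^4 / 4 = pi * 35.0^4 / 4
= 1178588.12 mm^4

1178588.12 mm^4


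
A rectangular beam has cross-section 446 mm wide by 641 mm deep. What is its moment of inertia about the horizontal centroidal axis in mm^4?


I = b * h^3 / 12
= 446 * 641^3 / 12
= 446 * 263374721 / 12
= 9788760463.83 mm^4

9788760463.83 mm^4


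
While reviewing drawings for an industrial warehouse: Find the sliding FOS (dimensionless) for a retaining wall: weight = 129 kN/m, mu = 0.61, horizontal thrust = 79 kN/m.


Resisting force = mu * W = 0.61 * 129 = 78.69 kN/m
FOS = Resisting / Driving = 78.69 / 79
= 0.9961 (dimensionless)

0.9961 (dimensionless)


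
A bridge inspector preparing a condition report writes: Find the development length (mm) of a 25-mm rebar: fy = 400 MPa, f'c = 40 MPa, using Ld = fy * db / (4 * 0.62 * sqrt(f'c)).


Ld = (fy * db) / (4 * 0.62 * sqrt(f'c))
= (400 * 25) / (4 * 0.62 * sqrt(40))
= 10000 / 15.6849
= 637.56 mm

637.56 mm


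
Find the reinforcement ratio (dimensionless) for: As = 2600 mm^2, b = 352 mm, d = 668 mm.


rho = As / (b * d)
= 2600 / (352 * 668)
= 2600 / 235136
= 0.011057 (dimensionless)

0.011057 (dimensionless)


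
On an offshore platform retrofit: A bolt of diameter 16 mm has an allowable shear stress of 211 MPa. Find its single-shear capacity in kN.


A = pi * d^2 / 4 = pi * 16^2 / 4 = 201.0619 mm^2
V = f_v * A / 1000 = 211 * 201.0619 / 1000
= 42.4241 kN

42.4241 kN


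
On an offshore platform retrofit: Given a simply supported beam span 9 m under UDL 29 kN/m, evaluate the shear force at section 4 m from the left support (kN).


R_A = w * L / 2 = 29 * 9 / 2 = 130.5 kN
V(x) = R_A - w * x = 130.5 - 29 * 4
= 14.5 kN

14.5 kN


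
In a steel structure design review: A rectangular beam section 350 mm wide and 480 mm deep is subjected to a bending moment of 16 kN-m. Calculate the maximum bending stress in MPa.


I = b * h^3 / 12 = 350 * 480^3 / 12 = 3225600000.0 mm^4
y = h / 2 = 480 / 2 = 240.0 mm
M = 16 kN-m = 16000000.0 N-mm
sigma = M * y / I = 16000000.0 * 240.0 / 3225600000.0
= 1.19 MPa

1.19 MPa


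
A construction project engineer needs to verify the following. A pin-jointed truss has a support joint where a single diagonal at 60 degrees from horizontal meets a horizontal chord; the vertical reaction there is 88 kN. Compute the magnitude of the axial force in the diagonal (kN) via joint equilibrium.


At the joint, only the diagonal has a vertical component, so vertical equilibrium gives:
F * sin(60) = 88
F = 88 / sin(60)
= 88 / 0.866025
= 101.61 kN

101.61 kN


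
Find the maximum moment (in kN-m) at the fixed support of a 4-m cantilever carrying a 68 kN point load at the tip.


For a cantilever with a point load at the free end:
M_max = P * L = 68 * 4 = 272 kN-m

272 kN-m


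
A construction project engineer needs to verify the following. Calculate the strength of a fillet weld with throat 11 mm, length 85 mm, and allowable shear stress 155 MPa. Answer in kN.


Strength = throat * length * allowable stress
= 11 * 85 * 155 N
= 144925 N
= 144.93 kN

144.93 kN


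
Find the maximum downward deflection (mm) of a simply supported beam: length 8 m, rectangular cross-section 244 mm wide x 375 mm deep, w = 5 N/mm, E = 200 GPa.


I = 244 * 375^3 / 12 = 1072265625.0 mm^4
L = 8000.0 mm, w = 5 N/mm, E = 200000.0 MPa
delta = 5 * w * L^4 / (384 * E * I)
= 5 * 5 * 8000.0^4 / (384 * 200000.0 * 1072265625.0)
= 1.2435 mm

1.2435 mm


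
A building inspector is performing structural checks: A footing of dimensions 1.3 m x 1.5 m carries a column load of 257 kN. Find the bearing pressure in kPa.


A = 1.3 * 1.5 = 1.95 m^2
q = P / A = 257 / 1.95
= 131.7949 kPa

131.7949 kPa


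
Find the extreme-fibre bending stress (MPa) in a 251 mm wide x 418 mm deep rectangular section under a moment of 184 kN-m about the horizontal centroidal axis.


I = b * h^3 / 12 = 251 * 418^3 / 12 = 1527641052.67 mm^4
y = h / 2 = 418 / 2 = 209.0 mm
M = 184 kN-m = 184000000.0 N-mm
sigma = M * y / I = 184000000.0 * 209.0 / 1527641052.67
= 25.17 MPa

25.17 MPa


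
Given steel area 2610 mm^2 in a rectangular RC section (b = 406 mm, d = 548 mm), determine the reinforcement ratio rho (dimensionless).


rho = As / (b * d)
= 2610 / (406 * 548)
= 2610 / 222488
= 0.011731 (dimensionless)

0.011731 (dimensionless)


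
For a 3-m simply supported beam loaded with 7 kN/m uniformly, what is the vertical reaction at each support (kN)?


Total load = w * L = 7 * 3 = 21 kN
By symmetry, each reaction R = total / 2 = 21 / 2 = 10.5 kN

10.5 kN


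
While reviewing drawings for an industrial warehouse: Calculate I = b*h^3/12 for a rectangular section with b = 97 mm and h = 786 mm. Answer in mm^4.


I = b * h^3 / 12
= 97 * 786^3 / 12
= 97 * 485587656 / 12
= 3925166886.0 mm^4

3925166886.0 mm^4


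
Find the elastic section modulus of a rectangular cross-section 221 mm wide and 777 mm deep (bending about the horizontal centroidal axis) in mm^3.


S = b * h^2 / 6
= 221 * 777^2 / 6
= 221 * 603729 / 6
= 22237351.5 mm^3

22237351.5 mm^3


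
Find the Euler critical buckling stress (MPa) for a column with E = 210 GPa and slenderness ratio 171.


sigma_cr = pi^2 * E / lambda^2
= 9.8696 * 210000.0 / 171^2
= 9.8696 * 210000.0 / 29241
= 70.8805 MPa

70.8805 MPa


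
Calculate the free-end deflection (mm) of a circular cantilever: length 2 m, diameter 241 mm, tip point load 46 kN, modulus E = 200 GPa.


I = pi * d^4 / 64 = pi * 241^4 / 64 = 165591510.99 mm^4
L = 2000.0 mm, P = 46000.0 N, E = 200000.0 MPa
delta = P * L^3 / (3 * E * I)
= 46000.0 * 2000.0^3 / (3 * 200000.0 * 165591510.99)
= 3.7039 mm

3.7039 mm


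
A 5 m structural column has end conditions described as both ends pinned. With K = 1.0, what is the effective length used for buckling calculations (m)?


L_eff = K * L
= 1.0 * 5
= 5.0 m

5.0 m


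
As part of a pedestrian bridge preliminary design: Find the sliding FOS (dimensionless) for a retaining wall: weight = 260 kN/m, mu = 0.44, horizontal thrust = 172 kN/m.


Resisting force = mu * W = 0.44 * 260 = 114.4 kN/m
FOS = Resisting / Driving = 114.4 / 172
= 0.6651 (dimensionless)

0.6651 (dimensionless)


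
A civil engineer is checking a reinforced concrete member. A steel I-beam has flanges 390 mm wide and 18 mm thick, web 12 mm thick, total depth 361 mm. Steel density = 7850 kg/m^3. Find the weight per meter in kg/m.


A_flanges = 2 * 390 * 18 = 14040 mm^2
A_web = (361 - 2 * 18) * 12 = 3900 mm^2
A_total = 14040 + 3900 = 17940 mm^2 = 0.017940 m^2
Weight = rho * A = 7850 * 0.017940 = 140.829 kg/m

140.829 kg/m


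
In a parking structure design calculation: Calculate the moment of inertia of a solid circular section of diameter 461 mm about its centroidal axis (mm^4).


r = d / 2 = 461 / 2 = 230.5 mm
I = pi * r^4 / 4 = pi * 230.5^4 / 4
= 2217040365.06 mm^4

2217040365.06 mm^4


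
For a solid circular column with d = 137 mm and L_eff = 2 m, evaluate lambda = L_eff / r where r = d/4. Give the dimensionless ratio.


Radius of gyration r = d / 4 = 137 / 4 = 34.25 mm
L_eff = 2000.0 mm
Slenderness ratio = L / r = 2000.0 / 34.25 = 58.39 (dimensionless)

58.39 (dimensionless)


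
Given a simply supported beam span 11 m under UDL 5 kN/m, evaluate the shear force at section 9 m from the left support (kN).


R_A = w * L / 2 = 5 * 11 / 2 = 27.5 kN
V(x) = R_A - w * x = 27.5 - 5 * 9
= -17.5 kN

-17.5 kN


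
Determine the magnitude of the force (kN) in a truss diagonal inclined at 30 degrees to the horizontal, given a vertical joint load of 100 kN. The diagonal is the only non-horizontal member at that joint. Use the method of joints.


At the joint, only the diagonal has a vertical component, so vertical equilibrium gives:
F * sin(30) = 100
F = 100 / sin(30)
= 100 / 0.5
= 200.0 kN

200.0 kN


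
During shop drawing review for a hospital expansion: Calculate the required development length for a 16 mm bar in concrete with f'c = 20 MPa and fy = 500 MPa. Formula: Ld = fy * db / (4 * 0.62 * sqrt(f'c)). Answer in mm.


Ld = (fy * db) / (4 * 0.62 * sqrt(f'c))
= (500 * 16) / (4 * 0.62 * sqrt(20))
= 8000 / 11.0909
= 721.31 mm

721.31 mm


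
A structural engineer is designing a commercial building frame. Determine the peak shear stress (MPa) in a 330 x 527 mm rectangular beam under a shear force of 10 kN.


A = b * h = 330 * 527 = 173910 mm^2
V = 10 kN = 10000.0 N
tau_max = 1.5 * V / A = 1.5 * 10000.0 / 173910
= 0.0863 MPa

0.0863 MPa


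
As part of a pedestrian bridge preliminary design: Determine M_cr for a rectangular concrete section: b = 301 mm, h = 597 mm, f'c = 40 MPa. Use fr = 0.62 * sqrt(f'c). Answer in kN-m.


fr = 0.62 * sqrt(40) = 0.62 * 6.3246 = 3.9212 MPa
I = 301 * 597^3 / 12 = 5337135672.75 mm^4
y_t = 298.5 mm
M_cr = fr * I / y_t = 3.9212 * 5337135672.75 / 298.5 N-mm
= 70.1109 kN-m

70.1109 kN-m


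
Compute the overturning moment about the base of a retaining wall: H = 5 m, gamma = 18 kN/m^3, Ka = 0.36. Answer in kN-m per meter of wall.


Pa = 0.5 * Ka * gamma * H^2
= 0.5 * 0.36 * 18 * 5^2
= 81.0 kN/m
Arm = H / 3 = 5 / 3 = 1.6667 m
Mo = Pa * arm = Pa * H / 3 = 81.0 * 5 / 3 = 135.0 kN-m/m

135.0 kN-m/m


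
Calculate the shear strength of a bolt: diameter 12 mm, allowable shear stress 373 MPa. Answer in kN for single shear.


A = pi * d^2 / 4 = pi * 12^2 / 4 = 113.0973 mm^2
V = f_v * A / 1000 = 373 * 113.0973 / 1000
= 42.1853 kN

42.1853 kN


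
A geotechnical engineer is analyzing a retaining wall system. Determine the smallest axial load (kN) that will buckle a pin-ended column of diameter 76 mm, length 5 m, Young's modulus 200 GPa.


I = pi * d^4 / 64 = 1637661.98 mm^4
L = 5000.0 mm
P_cr = pi^2 * E * I / L^2
= 9.8696 * 200000.0 * 1637661.98 / 5000.0^2
= 129304.61 N = 129.3046 kN

129.3046 kN


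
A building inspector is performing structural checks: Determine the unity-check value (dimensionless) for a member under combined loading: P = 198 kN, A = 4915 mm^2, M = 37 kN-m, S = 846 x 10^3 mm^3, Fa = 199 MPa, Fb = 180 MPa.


f_a = P / A = 198000.0 / 4915 = 40.2848 MPa
f_b = M / S = 37000000.0 / 846000.0 = 43.7352 MPa
Ratio = f_a / Fa + f_b / Fb
= 40.2848 / 199 + 43.7352 / 180
= 0.4454 (dimensionless)

0.4454 (dimensionless)


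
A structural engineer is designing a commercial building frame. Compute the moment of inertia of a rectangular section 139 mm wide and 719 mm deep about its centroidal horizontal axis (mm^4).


I = b * h^3 / 12
= 139 * 719^3 / 12
= 139 * 371694959 / 12
= 4305466608.42 mm^4

4305466608.42 mm^4


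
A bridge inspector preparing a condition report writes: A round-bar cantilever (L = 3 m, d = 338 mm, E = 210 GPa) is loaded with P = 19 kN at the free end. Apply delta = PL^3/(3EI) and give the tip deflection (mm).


I = pi * d^4 / 64 = pi * 338^4 / 64 = 640673410.1 mm^4
L = 3000.0 mm, P = 19000.0 N, E = 210000.0 MPa
delta = P * L^3 / (3 * E * I)
= 19000.0 * 3000.0^3 / (3 * 210000.0 * 640673410.1)
= 1.271 mm

1.271 mm


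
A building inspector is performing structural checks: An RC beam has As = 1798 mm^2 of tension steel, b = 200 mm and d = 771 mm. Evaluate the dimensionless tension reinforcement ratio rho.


rho = As / (b * d)
= 1798 / (200 * 771)
= 1798 / 154200
= 0.01166 (dimensionless)

0.01166 (dimensionless)


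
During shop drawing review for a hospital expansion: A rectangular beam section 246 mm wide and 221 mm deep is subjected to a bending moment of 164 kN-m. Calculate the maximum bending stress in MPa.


I = b * h^3 / 12 = 246 * 221^3 / 12 = 221274150.5 mm^4
y = h / 2 = 221 / 2 = 110.5 mm
M = 164 kN-m = 164000000.0 N-mm
sigma = M * y / I = 164000000.0 * 110.5 / 221274150.5
= 81.9 MPa

81.9 MPa


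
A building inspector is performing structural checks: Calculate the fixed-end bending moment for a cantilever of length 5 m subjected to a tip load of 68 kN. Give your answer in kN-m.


For a cantilever with a point load at the free end:
M_max = P * L = 68 * 5 = 340 kN-m

340 kN-m


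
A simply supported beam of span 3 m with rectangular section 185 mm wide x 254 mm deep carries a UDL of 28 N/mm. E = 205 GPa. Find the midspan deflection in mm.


I = 185 * 254^3 / 12 = 252633903.33 mm^4
L = 3000.0 mm, w = 28 N/mm, E = 205000.0 MPa
delta = 5 * w * L^4 / (384 * E * I)
= 5 * 28 * 3000.0^4 / (384 * 205000.0 * 252633903.33)
= 0.5702 mm

0.5702 mm


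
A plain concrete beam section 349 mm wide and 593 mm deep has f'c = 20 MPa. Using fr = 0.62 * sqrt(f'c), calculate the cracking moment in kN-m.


fr = 0.62 * sqrt(20) = 0.62 * 4.4721 = 2.7727 MPa
I = 349 * 593^3 / 12 = 6064685174.42 mm^4
y_t = 296.5 mm
M_cr = fr * I / y_t = 2.7727 * 6064685174.42 / 296.5 N-mm
= 56.714 kN-m

56.714 kN-m


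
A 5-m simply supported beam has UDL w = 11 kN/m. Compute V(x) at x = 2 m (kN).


R_A = w * L / 2 = 11 * 5 / 2 = 27.5 kN
V(x) = R_A - w * x = 27.5 - 11 * 2
= 5.5 kN

5.5 kN


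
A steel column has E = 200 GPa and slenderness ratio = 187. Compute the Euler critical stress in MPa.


sigma_cr = pi^2 * E / lambda^2
= 9.8696 * 200000.0 / 187^2
= 9.8696 * 200000.0 / 34969
= 56.4477 MPa

56.4477 MPa


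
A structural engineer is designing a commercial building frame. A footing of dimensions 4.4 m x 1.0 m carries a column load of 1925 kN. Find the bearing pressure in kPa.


A = 4.4 * 1.0 = 4.4 m^2
q = P / A = 1925 / 4.4
= 437.5 kPa

437.5 kPa


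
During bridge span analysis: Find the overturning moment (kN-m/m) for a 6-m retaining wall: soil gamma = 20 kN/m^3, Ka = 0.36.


Pa = 0.5 * Ka * gamma * H^2
= 0.5 * 0.36 * 20 * 6^2
= 129.6 kN/m
Arm = H / 3 = 6 / 3 = 2.0 m
Mo = Pa * arm = Pa * H / 3 = 129.6 * 6 / 3 = 259.2 kN-m/m

259.2 kN-m/m


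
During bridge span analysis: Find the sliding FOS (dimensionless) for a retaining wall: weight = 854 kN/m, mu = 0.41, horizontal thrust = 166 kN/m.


Resisting force = mu * W = 0.41 * 854 = 350.14 kN/m
FOS = Resisting / Driving = 350.14 / 166
= 2.1093 (dimensionless)

2.1093 (dimensionless)


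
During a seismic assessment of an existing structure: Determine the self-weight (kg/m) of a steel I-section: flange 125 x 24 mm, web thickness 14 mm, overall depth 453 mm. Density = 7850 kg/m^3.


A_flanges = 2 * 125 * 24 = 6000 mm^2
A_web = (453 - 2 * 24) * 14 = 5670 mm^2
A_total = 6000 + 5670 = 11670 mm^2 = 0.011670 m^2
Weight = rho * A = 7850 * 0.011670 = 91.6095 kg/m

91.6095 kg/m
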